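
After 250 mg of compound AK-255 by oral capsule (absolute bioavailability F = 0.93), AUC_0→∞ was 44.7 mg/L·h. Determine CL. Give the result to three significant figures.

CL = 5.20 L/h

CL = F × Dose / AUC_0→∞
   = 0.93 × 250 / 44.7 = 5.20134 L/h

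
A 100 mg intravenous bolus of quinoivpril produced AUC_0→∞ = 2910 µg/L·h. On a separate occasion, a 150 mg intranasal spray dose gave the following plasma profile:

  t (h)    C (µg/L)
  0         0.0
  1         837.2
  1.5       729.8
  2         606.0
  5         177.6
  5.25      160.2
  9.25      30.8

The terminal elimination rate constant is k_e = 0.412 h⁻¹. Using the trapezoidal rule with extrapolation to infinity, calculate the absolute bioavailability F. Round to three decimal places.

F = 0.646

Trapezoidal AUC_0→9.25 (intranasal spray):
  [0→1]: (0.0+837.2)/2 × 1 = 418.6
  [1→1.5]: (837.2+729.8)/2 × 0.5 = 391.75
  [1.5→2]: (729.8+606.0)/2 × 0.5 = 333.95
  [2→5]: (606.0+177.6)/2 × 3 = 1175.4
  [5→5.25]: (177.6+160.2)/2 × 0.25 = 42.225
  [5.25→9.25]: (160.2+30.8)/2 × 4 = 382.0
  Sum = 2743.925 µg/L·h
Tail: C_last/k_e = 30.8/0.412 = 74.757
AUC_0→∞ (intranasal spray) = 2743.925 + 74.757 = 2818.682 µg/L·h
F = (AUC_ev/D_ev)/(AUC_iv/D_iv) = (2818.682/150)/(2910/100) = 18.7912/29.1 = 0.6457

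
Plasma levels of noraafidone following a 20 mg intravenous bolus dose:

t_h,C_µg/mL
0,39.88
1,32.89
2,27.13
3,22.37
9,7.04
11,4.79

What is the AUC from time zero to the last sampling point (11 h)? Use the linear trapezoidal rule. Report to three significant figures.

Trapezoidal AUC_0→11:
  [0→1]: (39.88+32.89)/2 × 1 = 36.385
  [1→2]: (32.89+27.13)/2 × 1 = 30.01
  [2→3]: (27.13+22.37)/2 × 1 = 24.75
  [3→9]: (22.37+7.04)/2 × 6 = 88.23
  [9→11]: (7.04+4.79)/2 × 2 = 11.83
  Sum = 191.205 µg/mL·h

AUC = 191 µg/mL·h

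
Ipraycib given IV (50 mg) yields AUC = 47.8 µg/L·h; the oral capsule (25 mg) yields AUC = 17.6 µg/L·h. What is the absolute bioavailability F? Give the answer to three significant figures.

F = (AUC_ev / D_ev) / (AUC_iv / D_iv)
  = (17.6/25) / (47.8/50)
  = 0.704 / 0.956 = 0.7364

F = 0.736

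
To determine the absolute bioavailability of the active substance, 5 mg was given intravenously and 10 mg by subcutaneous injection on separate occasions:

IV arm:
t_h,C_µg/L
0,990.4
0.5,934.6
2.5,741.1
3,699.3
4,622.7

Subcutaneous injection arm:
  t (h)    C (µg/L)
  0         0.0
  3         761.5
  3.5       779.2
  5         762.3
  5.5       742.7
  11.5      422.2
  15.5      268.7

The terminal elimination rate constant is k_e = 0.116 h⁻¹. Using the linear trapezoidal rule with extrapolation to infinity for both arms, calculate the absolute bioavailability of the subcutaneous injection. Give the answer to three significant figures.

F = 0.600

Trapezoidal AUC_0→4 (IV):
  [0→0.5]: (990.4+934.6)/2 × 0.5 = 481.25
  [0.5→2.5]: (934.6+741.1)/2 × 2 = 1675.7
  [2.5→3]: (741.1+699.3)/2 × 0.5 = 360.1
  [3→4]: (699.3+622.7)/2 × 1 = 661.0
  Sum = 3178.05 µg/L·h
IV tail: 622.7/0.116 = 5368.103; AUC_iv,0→∞ = 3178.05 + 5368.103 = 8546.153 µg/L·h
Trapezoidal AUC_0→15.5 (subcutaneous injection):
  [0→3]: (0.0+761.5)/2 × 3 = 1142.25
  [3→3.5]: (761.5+779.2)/2 × 0.5 = 385.175
  [3.5→5]: (779.2+762.3)/2 × 1.5 = 1156.125
  [5→5.5]: (762.3+742.7)/2 × 0.5 = 376.25
  [5.5→11.5]: (742.7+422.2)/2 × 6 = 3494.7
  [11.5→15.5]: (422.2+268.7)/2 × 4 = 1381.8
  Sum = 7936.3 µg/L·h
subcutaneous injection tail: 268.7/0.116 = 2316.379; AUC_ev,0→∞ = 7936.3 + 2316.379 = 10252.679 µg/L·h
F = (AUC_ev/D_ev)/(AUC_iv/D_iv) = (10252.679/10)/(8546.153/5) = 1025.2679/1709.2306 = 0.5998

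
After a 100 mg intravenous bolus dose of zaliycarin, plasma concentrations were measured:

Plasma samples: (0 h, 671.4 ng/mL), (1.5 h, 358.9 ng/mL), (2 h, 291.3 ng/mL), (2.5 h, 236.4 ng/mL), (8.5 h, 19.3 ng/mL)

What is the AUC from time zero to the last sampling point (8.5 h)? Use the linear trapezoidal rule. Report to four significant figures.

Trapezoidal AUC_0→8.5:
  [0→1.5]: (671.4+358.9)/2 × 1.5 = 772.725
  [1.5→2]: (358.9+291.3)/2 × 0.5 = 162.55
  [2→2.5]: (291.3+236.4)/2 × 0.5 = 131.925
  [2.5→8.5]: (236.4+19.3)/2 × 6 = 767.1
  Sum = 1834.3 ng/mL·h

AUC = 1834 ng/mL·h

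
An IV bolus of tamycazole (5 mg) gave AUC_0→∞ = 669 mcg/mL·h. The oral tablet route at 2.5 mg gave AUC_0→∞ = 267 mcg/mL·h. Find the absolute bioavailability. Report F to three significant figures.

F = 0.798

F = (AUC_ev / D_ev) / (AUC_iv / D_iv)
  = (267/2.5) / (669/5)
  = 106.8 / 133.8 = 0.7982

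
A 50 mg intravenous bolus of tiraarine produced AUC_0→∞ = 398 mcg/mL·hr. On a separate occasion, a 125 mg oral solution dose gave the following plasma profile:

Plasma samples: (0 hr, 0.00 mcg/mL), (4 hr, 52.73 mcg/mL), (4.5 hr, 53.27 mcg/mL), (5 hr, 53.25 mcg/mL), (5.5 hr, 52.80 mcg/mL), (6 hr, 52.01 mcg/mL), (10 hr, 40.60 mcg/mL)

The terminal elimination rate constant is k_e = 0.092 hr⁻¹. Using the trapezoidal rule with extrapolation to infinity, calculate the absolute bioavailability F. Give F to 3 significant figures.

F = 0.842

Trapezoidal AUC_0→10 (oral solution):
  [0→4]: (0.00+52.73)/2 × 4 = 105.46
  [4→4.5]: (52.73+53.27)/2 × 0.5 = 26.5
  [4.5→5]: (53.27+53.25)/2 × 0.5 = 26.63
  [5→5.5]: (53.25+52.80)/2 × 0.5 = 26.5125
  [5.5→6]: (52.80+52.01)/2 × 0.5 = 26.2025
  [6→10]: (52.01+40.60)/2 × 4 = 185.22
  Sum = 396.525 mcg/mL·hr
Tail: C_last/k_e = 40.60/0.092 = 441.304
AUC_0→∞ (oral solution) = 396.525 + 441.304 = 837.829 mcg/mL·hr
F = (AUC_ev/D_ev)/(AUC_iv/D_iv) = (837.829/125)/(398/50) = 6.702632/7.96 = 0.8420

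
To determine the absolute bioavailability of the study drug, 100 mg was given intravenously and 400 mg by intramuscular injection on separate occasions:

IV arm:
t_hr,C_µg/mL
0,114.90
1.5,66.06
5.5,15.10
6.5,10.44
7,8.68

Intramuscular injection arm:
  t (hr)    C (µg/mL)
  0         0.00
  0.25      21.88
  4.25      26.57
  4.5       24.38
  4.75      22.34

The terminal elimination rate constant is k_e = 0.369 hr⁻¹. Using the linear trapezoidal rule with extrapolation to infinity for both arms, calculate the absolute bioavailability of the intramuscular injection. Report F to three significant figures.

F = 0.127

Trapezoidal AUC_0→7 (IV):
  [0→1.5]: (114.90+66.06)/2 × 1.5 = 135.72
  [1.5→5.5]: (66.06+15.10)/2 × 4 = 162.32
  [5.5→6.5]: (15.10+10.44)/2 × 1 = 12.77
  [6.5→7]: (10.44+8.68)/2 × 0.5 = 4.78
  Sum = 315.59 µg/mL·hr
IV tail: 8.68/0.369 = 23.523; AUC_iv,0→∞ = 315.59 + 23.523 = 339.113 µg/mL·hr
Trapezoidal AUC_0→4.75 (intramuscular injection):
  [0→0.25]: (0.00+21.88)/2 × 0.25 = 2.735
  [0.25→4.25]: (21.88+26.57)/2 × 4 = 96.9
  [4.25→4.5]: (26.57+24.38)/2 × 0.25 = 6.36875
  [4.5→4.75]: (24.38+22.34)/2 × 0.25 = 5.84
  Sum = 111.84375 µg/mL·hr
intramuscular injection tail: 22.34/0.369 = 60.542; AUC_ev,0→∞ = 111.84375 + 60.542 = 172.38575 µg/mL·hr
F = (AUC_ev/D_ev)/(AUC_iv/D_iv) = (172.38575/400)/(339.113/100) = 0.430964/3.39113 = 0.1271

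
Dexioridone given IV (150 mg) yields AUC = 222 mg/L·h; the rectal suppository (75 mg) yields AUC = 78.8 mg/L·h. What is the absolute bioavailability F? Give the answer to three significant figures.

F = (AUC_ev / D_ev) / (AUC_iv / D_iv)
  = (78.8/75) / (222/150)
  = 1.05067 / 1.48 = 0.7099

F = 0.710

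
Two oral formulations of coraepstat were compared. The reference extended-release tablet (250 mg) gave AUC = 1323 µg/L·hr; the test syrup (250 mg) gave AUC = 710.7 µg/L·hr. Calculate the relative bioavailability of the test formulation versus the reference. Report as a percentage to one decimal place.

F_rel = (AUC_test/D_test) / (AUC_ref/D_ref)
      = (710.7/250) / (1323/250)
      = 2.8428 / 5.292 = 0.5372 = 53.72%

F_rel = 53.7%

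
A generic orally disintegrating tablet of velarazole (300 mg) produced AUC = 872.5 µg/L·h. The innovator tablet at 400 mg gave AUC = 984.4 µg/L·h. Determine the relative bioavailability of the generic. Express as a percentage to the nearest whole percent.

F_rel = (AUC_test/D_test) / (AUC_ref/D_ref)
      = (872.5/300) / (984.4/400)
      = 2.90833 / 2.461 = 1.1818 = 118.18%

F_rel = 118%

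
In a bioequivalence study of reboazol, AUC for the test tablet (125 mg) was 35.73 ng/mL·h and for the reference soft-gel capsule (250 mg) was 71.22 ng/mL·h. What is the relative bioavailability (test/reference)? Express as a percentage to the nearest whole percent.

F_rel = (AUC_test/D_test) / (AUC_ref/D_ref)
      = (35.73/125) / (71.22/250)
      = 0.28584 / 0.28488 = 1.0034 = 100.34%

F_rel = 100%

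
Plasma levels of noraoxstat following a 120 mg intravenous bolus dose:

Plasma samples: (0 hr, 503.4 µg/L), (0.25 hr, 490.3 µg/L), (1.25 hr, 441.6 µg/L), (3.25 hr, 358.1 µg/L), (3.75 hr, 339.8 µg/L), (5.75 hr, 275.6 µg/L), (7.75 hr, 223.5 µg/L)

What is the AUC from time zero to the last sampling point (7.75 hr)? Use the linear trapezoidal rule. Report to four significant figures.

Trapezoidal AUC_0→7.75:
  [0→0.25]: (503.4+490.3)/2 × 0.25 = 124.2125
  [0.25→1.25]: (490.3+441.6)/2 × 1 = 465.95
  [1.25→3.25]: (441.6+358.1)/2 × 2 = 799.7
  [3.25→3.75]: (358.1+339.8)/2 × 0.5 = 174.475
  [3.75→5.75]: (339.8+275.6)/2 × 2 = 615.4
  [5.75→7.75]: (275.6+223.5)/2 × 2 = 499.1
  Sum = 2678.8375 µg/L·hr

AUC = 2679 µg/L·hr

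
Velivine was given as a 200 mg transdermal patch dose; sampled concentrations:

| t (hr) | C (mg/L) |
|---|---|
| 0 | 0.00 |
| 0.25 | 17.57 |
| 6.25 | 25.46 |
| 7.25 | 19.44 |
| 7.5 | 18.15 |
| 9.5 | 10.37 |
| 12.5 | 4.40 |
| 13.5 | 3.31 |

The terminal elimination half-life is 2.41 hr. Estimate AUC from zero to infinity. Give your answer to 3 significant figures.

AUC = 224 mg/L·hr

Trapezoidal AUC_0→13.5:
  [0→0.25]: (0.00+17.57)/2 × 0.25 = 2.19625
  [0.25→6.25]: (17.57+25.46)/2 × 6 = 129.09
  [6.25→7.25]: (25.46+19.44)/2 × 1 = 22.45
  [7.25→7.5]: (19.44+18.15)/2 × 0.25 = 4.69875
  [7.5→9.5]: (18.15+10.37)/2 × 2 = 28.52
  [9.5→12.5]: (10.37+4.40)/2 × 3 = 22.155
  [12.5→13.5]: (4.40+3.31)/2 × 1 = 3.855
  Sum = 212.965 mg/L·hr
k_e = ln2 / t½ = 0.693147 / 2.41 = 0.2876 hr^-1
Extrapolated tail: C_last / k_e = 3.31 / 0.2876 = 11.509
AUC_0→∞ = 212.965 + 11.509 = 224.474 mg/L·hr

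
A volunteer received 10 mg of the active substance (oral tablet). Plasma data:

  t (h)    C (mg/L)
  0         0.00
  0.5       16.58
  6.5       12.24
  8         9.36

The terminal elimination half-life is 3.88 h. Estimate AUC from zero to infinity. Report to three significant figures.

AUC = 159 mg/L·h

Trapezoidal AUC_0→8:
  [0→0.5]: (0.00+16.58)/2 × 0.5 = 4.145
  [0.5→6.5]: (16.58+12.24)/2 × 6 = 86.46
  [6.5→8]: (12.24+9.36)/2 × 1.5 = 16.2
  Sum = 106.805 mg/L·h
k_e = ln2 / t½ = 0.693147 / 3.88 = 0.1786 h^-1
Extrapolated tail: C_last / k_e = 9.36 / 0.1786 = 52.408
AUC_0→∞ = 106.805 + 52.408 = 159.213 mg/L·h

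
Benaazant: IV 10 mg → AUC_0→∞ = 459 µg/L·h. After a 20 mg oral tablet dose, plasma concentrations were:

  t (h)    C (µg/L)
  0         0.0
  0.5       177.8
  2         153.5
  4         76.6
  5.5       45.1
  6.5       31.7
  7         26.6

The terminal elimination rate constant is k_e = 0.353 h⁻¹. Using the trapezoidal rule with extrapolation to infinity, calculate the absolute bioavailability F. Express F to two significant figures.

F = 0.81

Trapezoidal AUC_0→7 (oral tablet):
  [0→0.5]: (0.0+177.8)/2 × 0.5 = 44.45
  [0.5→2]: (177.8+153.5)/2 × 1.5 = 248.475
  [2→4]: (153.5+76.6)/2 × 2 = 230.1
  [4→5.5]: (76.6+45.1)/2 × 1.5 = 91.275
  [5.5→6.5]: (45.1+31.7)/2 × 1 = 38.4
  [6.5→7]: (31.7+26.6)/2 × 0.5 = 14.575
  Sum = 667.275 µg/L·h
Tail: C_last/k_e = 26.6/0.353 = 75.354
AUC_0→∞ (oral tablet) = 667.275 + 75.354 = 742.629 µg/L·h
F = (AUC_ev/D_ev)/(AUC_iv/D_iv) = (742.629/20)/(459/10) = 37.13145/45.9 = 0.8090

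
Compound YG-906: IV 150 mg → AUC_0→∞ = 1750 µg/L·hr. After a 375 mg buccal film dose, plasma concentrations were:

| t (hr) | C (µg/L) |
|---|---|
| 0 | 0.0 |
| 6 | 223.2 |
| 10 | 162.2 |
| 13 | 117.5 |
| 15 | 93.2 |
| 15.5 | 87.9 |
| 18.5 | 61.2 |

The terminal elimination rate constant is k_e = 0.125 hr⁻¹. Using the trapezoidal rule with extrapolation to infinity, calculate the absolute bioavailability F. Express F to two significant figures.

F = 0.65

Trapezoidal AUC_0→18.5 (buccal film):
  [0→6]: (0.0+223.2)/2 × 6 = 669.6
  [6→10]: (223.2+162.2)/2 × 4 = 770.8
  [10→13]: (162.2+117.5)/2 × 3 = 419.55
  [13→15]: (117.5+93.2)/2 × 2 = 210.7
  [15→15.5]: (93.2+87.9)/2 × 0.5 = 45.275
  [15.5→18.5]: (87.9+61.2)/2 × 3 = 223.65
  Sum = 2339.575 µg/L·hr
Tail: C_last/k_e = 61.2/0.125 = 489.600
AUC_0→∞ (buccal film) = 2339.575 + 489.600 = 2829.175 µg/L·hr
F = (AUC_ev/D_ev)/(AUC_iv/D_iv) = (2829.175/375)/(1750/150) = 7.54447/11.6667 = 0.6467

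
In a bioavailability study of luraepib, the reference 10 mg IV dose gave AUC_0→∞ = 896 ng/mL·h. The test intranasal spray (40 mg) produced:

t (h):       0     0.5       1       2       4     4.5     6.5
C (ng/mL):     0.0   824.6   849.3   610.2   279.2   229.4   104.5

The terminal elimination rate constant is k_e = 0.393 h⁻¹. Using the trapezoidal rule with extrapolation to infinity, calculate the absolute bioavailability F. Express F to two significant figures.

Trapezoidal AUC_0→6.5 (intranasal spray):
  [0→0.5]: (0.0+824.6)/2 × 0.5 = 206.15
  [0.5→1]: (824.6+849.3)/2 × 0.5 = 418.475
  [1→2]: (849.3+610.2)/2 × 1 = 729.75
  [2→4]: (610.2+279.2)/2 × 2 = 889.4
  [4→4.5]: (279.2+229.4)/2 × 0.5 = 127.15
  [4.5→6.5]: (229.4+104.5)/2 × 2 = 333.9
  Sum = 2704.825 ng/mL·h
Tail: C_last/k_e = 104.5/0.393 = 265.903
AUC_0→∞ (intranasal spray) = 2704.825 + 265.903 = 2970.728 ng/mL·h
F = (AUC_ev/D_ev)/(AUC_iv/D_iv) = (2970.728/40)/(896/10) = 74.2682/89.6 = 0.8289

F = 0.83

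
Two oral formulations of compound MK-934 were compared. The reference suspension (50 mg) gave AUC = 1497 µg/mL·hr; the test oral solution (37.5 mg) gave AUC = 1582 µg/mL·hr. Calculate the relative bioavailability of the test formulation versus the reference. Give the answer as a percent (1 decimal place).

F_rel = (AUC_test/D_test) / (AUC_ref/D_ref)
      = (1582/37.5) / (1497/50)
      = 42.1867 / 29.94 = 1.4090 = 140.90%

F_rel = 140.9%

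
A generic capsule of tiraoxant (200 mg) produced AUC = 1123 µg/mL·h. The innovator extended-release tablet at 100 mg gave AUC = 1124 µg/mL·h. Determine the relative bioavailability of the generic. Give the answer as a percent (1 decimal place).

F_rel = (AUC_test/D_test) / (AUC_ref/D_ref)
      = (1123/200) / (1124/100)
      = 5.615 / 11.24 = 0.4996 = 49.96%

F_rel = 50.0%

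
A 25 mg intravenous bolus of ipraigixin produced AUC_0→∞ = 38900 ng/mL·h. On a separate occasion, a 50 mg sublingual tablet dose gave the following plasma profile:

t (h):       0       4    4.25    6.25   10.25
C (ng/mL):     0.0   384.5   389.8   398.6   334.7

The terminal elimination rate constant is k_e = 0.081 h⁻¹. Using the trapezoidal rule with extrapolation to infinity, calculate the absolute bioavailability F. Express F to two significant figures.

Trapezoidal AUC_0→10.25 (sublingual tablet):
  [0→4]: (0.0+384.5)/2 × 4 = 769.0
  [4→4.25]: (384.5+389.8)/2 × 0.25 = 96.7875
  [4.25→6.25]: (389.8+398.6)/2 × 2 = 788.4
  [6.25→10.25]: (398.6+334.7)/2 × 4 = 1466.6
  Sum = 3120.7875 ng/mL·h
Tail: C_last/k_e = 334.7/0.081 = 4132.099
AUC_0→∞ (sublingual tablet) = 3120.7875 + 4132.099 = 7252.8865 ng/mL·h
F = (AUC_ev/D_ev)/(AUC_iv/D_iv) = (7252.8865/50)/(38900/25) = 145.05773/1556 = 0.0932

F = 0.093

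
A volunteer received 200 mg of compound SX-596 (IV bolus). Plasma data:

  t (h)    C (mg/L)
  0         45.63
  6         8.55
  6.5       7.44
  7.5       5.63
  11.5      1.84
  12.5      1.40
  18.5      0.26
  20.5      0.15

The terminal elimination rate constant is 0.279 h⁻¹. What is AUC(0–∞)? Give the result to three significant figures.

AUC = 196 mg/L·h

Trapezoidal AUC_0→20.5:
  [0→6]: (45.63+8.55)/2 × 6 = 162.54
  [6→6.5]: (8.55+7.44)/2 × 0.5 = 3.9975
  [6.5→7.5]: (7.44+5.63)/2 × 1 = 6.535
  [7.5→11.5]: (5.63+1.84)/2 × 4 = 14.94
  [11.5→12.5]: (1.84+1.40)/2 × 1 = 1.62
  [12.5→18.5]: (1.40+0.26)/2 × 6 = 4.98
  [18.5→20.5]: (0.26+0.15)/2 × 2 = 0.41
  Sum = 195.0225 mg/L·h
Extrapolated tail: C_last / k_e = 0.15 / 0.279 = 0.538
AUC_0→∞ = 195.0225 + 0.538 = 195.5605 mg/L·h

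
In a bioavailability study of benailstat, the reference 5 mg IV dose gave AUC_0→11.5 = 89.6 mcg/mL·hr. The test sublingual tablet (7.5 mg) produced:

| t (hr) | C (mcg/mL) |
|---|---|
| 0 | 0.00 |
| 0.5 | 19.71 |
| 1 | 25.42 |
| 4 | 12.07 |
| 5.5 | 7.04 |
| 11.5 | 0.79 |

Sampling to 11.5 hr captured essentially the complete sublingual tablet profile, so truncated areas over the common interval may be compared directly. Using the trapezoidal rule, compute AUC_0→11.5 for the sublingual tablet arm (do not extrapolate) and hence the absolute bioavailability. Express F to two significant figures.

Trapezoidal AUC_0→11.5 (sublingual tablet):
  [0→0.5]: (0.00+19.71)/2 × 0.5 = 4.9275
  [0.5→1]: (19.71+25.42)/2 × 0.5 = 11.2825
  [1→4]: (25.42+12.07)/2 × 3 = 56.235
  [4→5.5]: (12.07+7.04)/2 × 1.5 = 14.3325
  [5.5→11.5]: (7.04+0.79)/2 × 6 = 23.49
  Sum = 110.2675 mcg/mL·hr
F = (AUC_ev/D_ev)/(AUC_iv/D_iv) = (110.2675/7.5)/(89.6/5) = 14.7023/17.92 = 0.8204

F = 0.82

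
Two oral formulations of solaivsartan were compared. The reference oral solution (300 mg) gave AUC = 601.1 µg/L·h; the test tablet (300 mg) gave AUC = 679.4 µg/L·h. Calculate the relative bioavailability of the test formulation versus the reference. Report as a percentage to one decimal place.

F_rel = 113.0%

F_rel = (AUC_test/D_test) / (AUC_ref/D_ref)
      = (679.4/300) / (601.1/300)
      = 2.26467 / 2.00367 = 1.1303 = 113.03%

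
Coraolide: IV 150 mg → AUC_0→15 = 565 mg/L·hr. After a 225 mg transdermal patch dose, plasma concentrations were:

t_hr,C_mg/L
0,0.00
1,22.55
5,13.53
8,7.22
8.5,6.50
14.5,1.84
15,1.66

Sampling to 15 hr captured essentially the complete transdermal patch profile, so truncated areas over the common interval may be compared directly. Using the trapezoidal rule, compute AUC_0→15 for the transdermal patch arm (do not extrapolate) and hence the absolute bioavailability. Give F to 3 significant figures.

Trapezoidal AUC_0→15 (transdermal patch):
  [0→1]: (0.00+22.55)/2 × 1 = 11.275
  [1→5]: (22.55+13.53)/2 × 4 = 72.16
  [5→8]: (13.53+7.22)/2 × 3 = 31.125
  [8→8.5]: (7.22+6.50)/2 × 0.5 = 3.43
  [8.5→14.5]: (6.50+1.84)/2 × 6 = 25.02
  [14.5→15]: (1.84+1.66)/2 × 0.5 = 0.875
  Sum = 143.885 mg/L·hr
F = (AUC_ev/D_ev)/(AUC_iv/D_iv) = (143.885/225)/(565/150) = 0.639489/3.76667 = 0.1698

F = 0.170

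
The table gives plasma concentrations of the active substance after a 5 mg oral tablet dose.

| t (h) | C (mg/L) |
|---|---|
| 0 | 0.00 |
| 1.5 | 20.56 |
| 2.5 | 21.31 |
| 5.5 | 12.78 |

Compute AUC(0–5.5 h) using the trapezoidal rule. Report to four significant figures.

Trapezoidal AUC_0→5.5:
  [0→1.5]: (0.00+20.56)/2 × 1.5 = 15.42
  [1.5→2.5]: (20.56+21.31)/2 × 1 = 20.935
  [2.5→5.5]: (21.31+12.78)/2 × 3 = 51.135
  Sum = 87.49 mg/L·h

AUC = 87.49 mg/L·h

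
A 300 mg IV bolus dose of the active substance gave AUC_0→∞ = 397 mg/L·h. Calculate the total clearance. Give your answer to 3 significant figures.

CL = Dose_iv / AUC_0→∞
   = 300 / 397 = 0.755668 L/h

CL = 0.756 L/h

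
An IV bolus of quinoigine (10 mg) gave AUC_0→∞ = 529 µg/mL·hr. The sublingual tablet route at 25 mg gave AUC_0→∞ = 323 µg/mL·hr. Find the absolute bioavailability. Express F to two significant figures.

F = 0.24

F = (AUC_ev / D_ev) / (AUC_iv / D_iv)
  = (323/25) / (529/10)
  = 12.92 / 52.9 = 0.2442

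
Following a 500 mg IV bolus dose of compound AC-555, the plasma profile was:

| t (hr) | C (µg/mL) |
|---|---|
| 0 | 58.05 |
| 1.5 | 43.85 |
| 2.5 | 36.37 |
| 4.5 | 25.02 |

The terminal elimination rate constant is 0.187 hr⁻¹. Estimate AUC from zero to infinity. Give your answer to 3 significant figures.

AUC = 312 µg/mL·hr

Trapezoidal AUC_0→4.5:
  [0→1.5]: (58.05+43.85)/2 × 1.5 = 76.425
  [1.5→2.5]: (43.85+36.37)/2 × 1 = 40.11
  [2.5→4.5]: (36.37+25.02)/2 × 2 = 61.39
  Sum = 177.925 µg/mL·hr
Extrapolated tail: C_last / k_e = 25.02 / 0.187 = 133.797
AUC_0→∞ = 177.925 + 133.797 = 311.722 µg/mL·hr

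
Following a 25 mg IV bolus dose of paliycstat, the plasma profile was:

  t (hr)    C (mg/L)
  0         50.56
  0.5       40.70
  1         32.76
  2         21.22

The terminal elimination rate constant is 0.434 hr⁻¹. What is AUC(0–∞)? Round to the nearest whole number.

Trapezoidal AUC_0→2:
  [0→0.5]: (50.56+40.70)/2 × 0.5 = 22.815
  [0.5→1]: (40.70+32.76)/2 × 0.5 = 18.365
  [1→2]: (32.76+21.22)/2 × 1 = 26.99
  Sum = 68.17 mg/L·hr
Extrapolated tail: C_last / k_e = 21.22 / 0.434 = 48.894
AUC_0→∞ = 68.17 + 48.894 = 117.064 mg/L·hr

AUC = 117 mg/L·hr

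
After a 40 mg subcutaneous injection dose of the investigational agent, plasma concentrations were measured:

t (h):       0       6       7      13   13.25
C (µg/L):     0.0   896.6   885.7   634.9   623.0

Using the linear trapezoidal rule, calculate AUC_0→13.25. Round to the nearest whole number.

AUC = 8300 µg/L·h

Trapezoidal AUC_0→13.25:
  [0→6]: (0.0+896.6)/2 × 6 = 2689.8
  [6→7]: (896.6+885.7)/2 × 1 = 891.15
  [7→13]: (885.7+634.9)/2 × 6 = 4561.8
  [13→13.25]: (634.9+623.0)/2 × 0.25 = 157.2375
  Sum = 8299.9875 µg/L·h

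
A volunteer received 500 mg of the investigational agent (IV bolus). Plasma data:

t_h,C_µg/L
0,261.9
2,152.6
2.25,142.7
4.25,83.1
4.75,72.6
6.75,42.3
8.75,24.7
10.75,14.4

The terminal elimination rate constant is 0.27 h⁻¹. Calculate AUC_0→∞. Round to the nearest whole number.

AUC = 990 µg/L·h

Trapezoidal AUC_0→10.75:
  [0→2]: (261.9+152.6)/2 × 2 = 414.5
  [2→2.25]: (152.6+142.7)/2 × 0.25 = 36.9125
  [2.25→4.25]: (142.7+83.1)/2 × 2 = 225.8
  [4.25→4.75]: (83.1+72.6)/2 × 0.5 = 38.925
  [4.75→6.75]: (72.6+42.3)/2 × 2 = 114.9
  [6.75→8.75]: (42.3+24.7)/2 × 2 = 67.0
  [8.75→10.75]: (24.7+14.4)/2 × 2 = 39.1
  Sum = 937.1375 µg/L·h
Extrapolated tail: C_last / k_e = 14.4 / 0.27 = 53.333
AUC_0→∞ = 937.1375 + 53.333 = 990.4705 µg/L·h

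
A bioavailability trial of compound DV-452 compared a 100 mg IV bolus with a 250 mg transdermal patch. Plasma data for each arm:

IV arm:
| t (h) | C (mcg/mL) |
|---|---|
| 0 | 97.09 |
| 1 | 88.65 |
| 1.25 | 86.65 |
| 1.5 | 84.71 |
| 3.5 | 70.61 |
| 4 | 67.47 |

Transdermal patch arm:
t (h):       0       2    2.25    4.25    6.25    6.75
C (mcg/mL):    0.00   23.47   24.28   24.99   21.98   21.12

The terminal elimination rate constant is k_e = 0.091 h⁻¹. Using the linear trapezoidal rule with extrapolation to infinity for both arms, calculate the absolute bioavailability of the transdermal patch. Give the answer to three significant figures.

Trapezoidal AUC_0→4 (IV):
  [0→1]: (97.09+88.65)/2 × 1 = 92.87
  [1→1.25]: (88.65+86.65)/2 × 0.25 = 21.9125
  [1.25→1.5]: (86.65+84.71)/2 × 0.25 = 21.42
  [1.5→3.5]: (84.71+70.61)/2 × 2 = 155.32
  [3.5→4]: (70.61+67.47)/2 × 0.5 = 34.52
  Sum = 326.0425 mcg/mL·h
IV tail: 67.47/0.091 = 741.429; AUC_iv,0→∞ = 326.0425 + 741.429 = 1067.4715 mcg/mL·h
Trapezoidal AUC_0→6.75 (transdermal patch):
  [0→2]: (0.00+23.47)/2 × 2 = 23.47
  [2→2.25]: (23.47+24.28)/2 × 0.25 = 5.96875
  [2.25→4.25]: (24.28+24.99)/2 × 2 = 49.27
  [4.25→6.25]: (24.99+21.98)/2 × 2 = 46.97
  [6.25→6.75]: (21.98+21.12)/2 × 0.5 = 10.775
  Sum = 136.45375 mcg/mL·h
transdermal patch tail: 21.12/0.091 = 232.088; AUC_ev,0→∞ = 136.45375 + 232.088 = 368.54175 mcg/mL·h
F = (AUC_ev/D_ev)/(AUC_iv/D_iv) = (368.54175/250)/(1067.4715/100) = 1.474167/10.674715 = 0.1381

F = 0.138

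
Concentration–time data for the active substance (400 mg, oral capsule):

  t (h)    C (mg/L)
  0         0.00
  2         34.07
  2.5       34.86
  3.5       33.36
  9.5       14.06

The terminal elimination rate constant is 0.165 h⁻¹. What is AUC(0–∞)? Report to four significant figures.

AUC = 312.9 mg/L·h

Trapezoidal AUC_0→9.5:
  [0→2]: (0.00+34.07)/2 × 2 = 34.07
  [2→2.5]: (34.07+34.86)/2 × 0.5 = 17.2325
  [2.5→3.5]: (34.86+33.36)/2 × 1 = 34.11
  [3.5→9.5]: (33.36+14.06)/2 × 6 = 142.26
  Sum = 227.6725 mg/L·h
Extrapolated tail: C_last / k_e = 14.06 / 0.165 = 85.212
AUC_0→∞ = 227.6725 + 85.212 = 312.8845 mg/L·h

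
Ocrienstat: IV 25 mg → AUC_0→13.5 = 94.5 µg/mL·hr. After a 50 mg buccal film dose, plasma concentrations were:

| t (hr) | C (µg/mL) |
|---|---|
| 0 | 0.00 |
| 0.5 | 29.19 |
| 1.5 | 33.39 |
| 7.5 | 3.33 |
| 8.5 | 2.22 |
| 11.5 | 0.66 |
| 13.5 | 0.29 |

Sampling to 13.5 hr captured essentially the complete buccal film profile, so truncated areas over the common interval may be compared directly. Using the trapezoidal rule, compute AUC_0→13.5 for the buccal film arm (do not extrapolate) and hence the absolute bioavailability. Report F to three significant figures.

Trapezoidal AUC_0→13.5 (buccal film):
  [0→0.5]: (0.00+29.19)/2 × 0.5 = 7.2975
  [0.5→1.5]: (29.19+33.39)/2 × 1 = 31.29
  [1.5→7.5]: (33.39+3.33)/2 × 6 = 110.16
  [7.5→8.5]: (3.33+2.22)/2 × 1 = 2.775
  [8.5→11.5]: (2.22+0.66)/2 × 3 = 4.32
  [11.5→13.5]: (0.66+0.29)/2 × 2 = 0.95
  Sum = 156.7925 µg/mL·hr
F = (AUC_ev/D_ev)/(AUC_iv/D_iv) = (156.7925/50)/(94.5/25) = 3.13585/3.78 = 0.8296

F = 0.830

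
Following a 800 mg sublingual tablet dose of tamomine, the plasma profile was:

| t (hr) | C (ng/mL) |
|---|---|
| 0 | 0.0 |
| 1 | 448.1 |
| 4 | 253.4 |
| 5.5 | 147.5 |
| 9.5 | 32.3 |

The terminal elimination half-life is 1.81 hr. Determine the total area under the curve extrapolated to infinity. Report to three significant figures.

AUC = 2020 ng/mL·hr

Trapezoidal AUC_0→9.5:
  [0→1]: (0.0+448.1)/2 × 1 = 224.05
  [1→4]: (448.1+253.4)/2 × 3 = 1052.25
  [4→5.5]: (253.4+147.5)/2 × 1.5 = 300.675
  [5.5→9.5]: (147.5+32.3)/2 × 4 = 359.6
  Sum = 1936.575 ng/mL·hr
k_e = ln2 / t½ = 0.693147 / 1.81 = 0.3830 hr^-1
Extrapolated tail: C_last / k_e = 32.3 / 0.383 = 84.334
AUC_0→∞ = 1936.575 + 84.334 = 2020.909 ng/mL·hr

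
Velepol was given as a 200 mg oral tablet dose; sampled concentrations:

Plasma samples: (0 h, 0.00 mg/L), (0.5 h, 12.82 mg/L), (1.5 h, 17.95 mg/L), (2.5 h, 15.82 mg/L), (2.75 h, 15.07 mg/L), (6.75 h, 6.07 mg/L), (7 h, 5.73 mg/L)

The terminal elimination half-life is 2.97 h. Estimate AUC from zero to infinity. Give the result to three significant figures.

AUC = 108 mg/L·h

Trapezoidal AUC_0→7:
  [0→0.5]: (0.00+12.82)/2 × 0.5 = 3.205
  [0.5→1.5]: (12.82+17.95)/2 × 1 = 15.385
  [1.5→2.5]: (17.95+15.82)/2 × 1 = 16.885
  [2.5→2.75]: (15.82+15.07)/2 × 0.25 = 3.86125
  [2.75→6.75]: (15.07+6.07)/2 × 4 = 42.28
  [6.75→7]: (6.07+5.73)/2 × 0.25 = 1.475
  Sum = 83.09125 mg/L·h
k_e = ln2 / t½ = 0.693147 / 2.97 = 0.2334 h^-1
Extrapolated tail: C_last / k_e = 5.73 / 0.2334 = 24.550
AUC_0→∞ = 83.09125 + 24.550 = 107.64125 mg/L·h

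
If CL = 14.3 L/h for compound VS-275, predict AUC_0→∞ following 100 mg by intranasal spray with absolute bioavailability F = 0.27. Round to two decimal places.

AUC_0→∞ = F × Dose / CL
        = 0.27 × 100 / 14.3 = 1.88811 mg/L·h

AUC = 1.89 mg/L·h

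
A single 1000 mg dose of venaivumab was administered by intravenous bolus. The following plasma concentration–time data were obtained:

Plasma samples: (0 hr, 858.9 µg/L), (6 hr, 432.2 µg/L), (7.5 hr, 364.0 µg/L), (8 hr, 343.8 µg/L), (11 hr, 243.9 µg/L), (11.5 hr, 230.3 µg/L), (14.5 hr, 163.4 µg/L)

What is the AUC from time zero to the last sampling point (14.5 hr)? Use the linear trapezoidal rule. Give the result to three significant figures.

AUC = 6240 µg/L·hr

Trapezoidal AUC_0→14.5:
  [0→6]: (858.9+432.2)/2 × 6 = 3873.3
  [6→7.5]: (432.2+364.0)/2 × 1.5 = 597.15
  [7.5→8]: (364.0+343.8)/2 × 0.5 = 176.95
  [8→11]: (343.8+243.9)/2 × 3 = 881.55
  [11→11.5]: (243.9+230.3)/2 × 0.5 = 118.55
  [11.5→14.5]: (230.3+163.4)/2 × 3 = 590.55
  Sum = 6238.05 µg/L·hr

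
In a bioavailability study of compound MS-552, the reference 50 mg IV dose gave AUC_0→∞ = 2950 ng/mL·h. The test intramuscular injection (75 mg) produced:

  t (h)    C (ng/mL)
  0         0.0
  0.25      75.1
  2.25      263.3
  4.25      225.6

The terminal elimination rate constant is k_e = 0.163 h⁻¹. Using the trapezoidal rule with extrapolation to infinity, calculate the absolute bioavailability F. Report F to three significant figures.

F = 0.502

Trapezoidal AUC_0→4.25 (intramuscular injection):
  [0→0.25]: (0.0+75.1)/2 × 0.25 = 9.3875
  [0.25→2.25]: (75.1+263.3)/2 × 2 = 338.4
  [2.25→4.25]: (263.3+225.6)/2 × 2 = 488.9
  Sum = 836.6875 ng/mL·h
Tail: C_last/k_e = 225.6/0.163 = 1384.049
AUC_0→∞ (intramuscular injection) = 836.6875 + 1384.049 = 2220.7365 ng/mL·h
F = (AUC_ev/D_ev)/(AUC_iv/D_iv) = (2220.7365/75)/(2950/50) = 29.60982/59 = 0.5019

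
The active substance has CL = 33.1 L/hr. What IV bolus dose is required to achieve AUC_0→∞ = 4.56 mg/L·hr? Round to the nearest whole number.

Dose_iv = CL × AUC_0→∞
     = 33.1 × 4.56 = 150.936 mg

Dose = 151 mg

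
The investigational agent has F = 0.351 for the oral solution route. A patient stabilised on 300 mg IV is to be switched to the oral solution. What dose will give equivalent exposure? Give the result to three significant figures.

D_oral = 855 mg

For equal systemic exposure: F × D_ev = D_iv
D_ev = D_iv / F = 300 / 0.351 = 854.701 mg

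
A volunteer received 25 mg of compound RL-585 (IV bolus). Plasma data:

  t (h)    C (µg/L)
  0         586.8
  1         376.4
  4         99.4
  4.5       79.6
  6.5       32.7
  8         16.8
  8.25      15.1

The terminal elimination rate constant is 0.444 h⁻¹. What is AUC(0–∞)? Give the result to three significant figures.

AUC = 1430 µg/L·h

Trapezoidal AUC_0→8.25:
  [0→1]: (586.8+376.4)/2 × 1 = 481.6
  [1→4]: (376.4+99.4)/2 × 3 = 713.7
  [4→4.5]: (99.4+79.6)/2 × 0.5 = 44.75
  [4.5→6.5]: (79.6+32.7)/2 × 2 = 112.3
  [6.5→8]: (32.7+16.8)/2 × 1.5 = 37.125
  [8→8.25]: (16.8+15.1)/2 × 0.25 = 3.9875
  Sum = 1393.4625 µg/L·h
Extrapolated tail: C_last / k_e = 15.1 / 0.444 = 34.009
AUC_0→∞ = 1393.4625 + 34.009 = 1427.4715 µg/L·h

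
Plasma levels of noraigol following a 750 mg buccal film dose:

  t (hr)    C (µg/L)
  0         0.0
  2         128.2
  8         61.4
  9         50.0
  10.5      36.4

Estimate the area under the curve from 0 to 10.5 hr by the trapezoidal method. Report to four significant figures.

Trapezoidal AUC_0→10.5:
  [0→2]: (0.0+128.2)/2 × 2 = 128.2
  [2→8]: (128.2+61.4)/2 × 6 = 568.8
  [8→9]: (61.4+50.0)/2 × 1 = 55.7
  [9→10.5]: (50.0+36.4)/2 × 1.5 = 64.8
  Sum = 817.5 µg/L·hr

AUC = 817.5 µg/L·hr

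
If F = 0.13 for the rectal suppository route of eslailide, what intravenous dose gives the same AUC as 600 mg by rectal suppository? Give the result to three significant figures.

Systemic exposure from an extravascular dose = F × D_ev, so the equivalent IV dose is F × D_ev.
D_iv = F × D_ev = 0.13 × 600 = 78 mg

D_iv = 78.0 mg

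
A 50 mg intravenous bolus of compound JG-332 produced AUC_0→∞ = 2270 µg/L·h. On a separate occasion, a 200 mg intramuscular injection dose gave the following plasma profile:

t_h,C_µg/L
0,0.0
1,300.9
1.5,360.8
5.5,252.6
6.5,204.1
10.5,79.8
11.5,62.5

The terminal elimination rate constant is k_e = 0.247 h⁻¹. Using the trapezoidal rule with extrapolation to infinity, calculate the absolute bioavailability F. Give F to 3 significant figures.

Trapezoidal AUC_0→11.5 (intramuscular injection):
  [0→1]: (0.0+300.9)/2 × 1 = 150.45
  [1→1.5]: (300.9+360.8)/2 × 0.5 = 165.425
  [1.5→5.5]: (360.8+252.6)/2 × 4 = 1226.8
  [5.5→6.5]: (252.6+204.1)/2 × 1 = 228.35
  [6.5→10.5]: (204.1+79.8)/2 × 4 = 567.8
  [10.5→11.5]: (79.8+62.5)/2 × 1 = 71.15
  Sum = 2409.975 µg/L·h
Tail: C_last/k_e = 62.5/0.247 = 253.036
AUC_0→∞ (intramuscular injection) = 2409.975 + 253.036 = 2663.011 µg/L·h
F = (AUC_ev/D_ev)/(AUC_iv/D_iv) = (2663.011/200)/(2270/50) = 13.315055/45.4 = 0.2933

F = 0.293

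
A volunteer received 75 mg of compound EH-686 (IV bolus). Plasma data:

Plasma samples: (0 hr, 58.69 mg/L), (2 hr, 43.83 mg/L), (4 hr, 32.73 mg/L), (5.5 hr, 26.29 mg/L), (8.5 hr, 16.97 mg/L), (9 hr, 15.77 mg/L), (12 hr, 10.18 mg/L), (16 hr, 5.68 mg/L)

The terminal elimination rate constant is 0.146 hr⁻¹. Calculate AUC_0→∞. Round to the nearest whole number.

AUC = 406 mg/L·hr

Trapezoidal AUC_0→16:
  [0→2]: (58.69+43.83)/2 × 2 = 102.52
  [2→4]: (43.83+32.73)/2 × 2 = 76.56
  [4→5.5]: (32.73+26.29)/2 × 1.5 = 44.265
  [5.5→8.5]: (26.29+16.97)/2 × 3 = 64.89
  [8.5→9]: (16.97+15.77)/2 × 0.5 = 8.185
  [9→12]: (15.77+10.18)/2 × 3 = 38.925
  [12→16]: (10.18+5.68)/2 × 4 = 31.72
  Sum = 367.065 mg/L·hr
Extrapolated tail: C_last / k_e = 5.68 / 0.146 = 38.904
AUC_0→∞ = 367.065 + 38.904 = 405.969 mg/L·hr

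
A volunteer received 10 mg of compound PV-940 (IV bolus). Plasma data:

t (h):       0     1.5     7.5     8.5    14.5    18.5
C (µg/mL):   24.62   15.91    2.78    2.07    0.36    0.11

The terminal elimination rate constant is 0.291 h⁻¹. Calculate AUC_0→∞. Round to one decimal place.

AUC = 97.5 µg/mL·h

Trapezoidal AUC_0→18.5:
  [0→1.5]: (24.62+15.91)/2 × 1.5 = 30.3975
  [1.5→7.5]: (15.91+2.78)/2 × 6 = 56.07
  [7.5→8.5]: (2.78+2.07)/2 × 1 = 2.425
  [8.5→14.5]: (2.07+0.36)/2 × 6 = 7.29
  [14.5→18.5]: (0.36+0.11)/2 × 4 = 0.94
  Sum = 97.1225 µg/mL·h
Extrapolated tail: C_last / k_e = 0.11 / 0.291 = 0.378
AUC_0→∞ = 97.1225 + 0.378 = 97.5005 µg/mL·h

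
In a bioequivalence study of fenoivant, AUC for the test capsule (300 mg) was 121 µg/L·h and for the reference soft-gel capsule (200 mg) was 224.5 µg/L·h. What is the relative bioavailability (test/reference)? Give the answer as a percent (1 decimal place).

F_rel = (AUC_test/D_test) / (AUC_ref/D_ref)
      = (121/300) / (224.5/200)
      = 0.403333 / 1.1225 = 0.3593 = 35.93%

F_rel = 35.9%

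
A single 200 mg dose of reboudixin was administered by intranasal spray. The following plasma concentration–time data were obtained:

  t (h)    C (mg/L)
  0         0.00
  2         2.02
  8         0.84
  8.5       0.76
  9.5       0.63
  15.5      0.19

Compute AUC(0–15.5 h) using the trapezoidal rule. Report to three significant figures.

AUC = 14.2 mg/L·h

Trapezoidal AUC_0→15.5:
  [0→2]: (0.00+2.02)/2 × 2 = 2.02
  [2→8]: (2.02+0.84)/2 × 6 = 8.58
  [8→8.5]: (0.84+0.76)/2 × 0.5 = 0.4
  [8.5→9.5]: (0.76+0.63)/2 × 1 = 0.695
  [9.5→15.5]: (0.63+0.19)/2 × 6 = 2.46
  Sum = 14.155 mg/L·h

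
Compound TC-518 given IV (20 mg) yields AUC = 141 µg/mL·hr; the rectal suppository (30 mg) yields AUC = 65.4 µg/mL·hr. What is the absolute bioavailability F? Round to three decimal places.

F = (AUC_ev / D_ev) / (AUC_iv / D_iv)
  = (65.4/30) / (141/20)
  = 2.18 / 7.05 = 0.3092

F = 0.309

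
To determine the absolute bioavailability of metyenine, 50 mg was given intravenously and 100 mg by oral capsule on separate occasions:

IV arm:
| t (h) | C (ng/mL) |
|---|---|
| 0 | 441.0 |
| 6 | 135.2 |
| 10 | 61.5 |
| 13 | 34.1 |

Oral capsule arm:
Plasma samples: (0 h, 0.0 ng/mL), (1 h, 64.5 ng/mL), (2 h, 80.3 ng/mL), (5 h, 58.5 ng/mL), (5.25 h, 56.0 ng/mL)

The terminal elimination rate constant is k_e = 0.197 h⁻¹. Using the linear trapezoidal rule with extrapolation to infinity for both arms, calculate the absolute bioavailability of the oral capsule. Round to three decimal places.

Trapezoidal AUC_0→13 (IV):
  [0→6]: (441.0+135.2)/2 × 6 = 1728.6
  [6→10]: (135.2+61.5)/2 × 4 = 393.4
  [10→13]: (61.5+34.1)/2 × 3 = 143.4
  Sum = 2265.4 ng/mL·h
IV tail: 34.1/0.197 = 173.096; AUC_iv,0→∞ = 2265.4 + 173.096 = 2438.496 ng/mL·h
Trapezoidal AUC_0→5.25 (oral capsule):
  [0→1]: (0.0+64.5)/2 × 1 = 32.25
  [1→2]: (64.5+80.3)/2 × 1 = 72.4
  [2→5]: (80.3+58.5)/2 × 3 = 208.2
  [5→5.25]: (58.5+56.0)/2 × 0.25 = 14.3125
  Sum = 327.1625 ng/mL·h
oral capsule tail: 56.0/0.197 = 284.264; AUC_ev,0→∞ = 327.1625 + 284.264 = 611.4265 ng/mL·h
F = (AUC_ev/D_ev)/(AUC_iv/D_iv) = (611.4265/100)/(2438.496/50) = 6.114265/48.76992 = 0.1254

F = 0.125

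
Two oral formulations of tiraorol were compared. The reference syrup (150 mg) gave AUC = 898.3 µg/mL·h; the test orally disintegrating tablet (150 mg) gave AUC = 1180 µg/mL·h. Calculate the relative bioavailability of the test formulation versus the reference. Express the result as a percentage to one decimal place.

F_rel = (AUC_test/D_test) / (AUC_ref/D_ref)
      = (1180/150) / (898.3/150)
      = 7.86667 / 5.98867 = 1.3136 = 131.36%

F_rel = 131.4%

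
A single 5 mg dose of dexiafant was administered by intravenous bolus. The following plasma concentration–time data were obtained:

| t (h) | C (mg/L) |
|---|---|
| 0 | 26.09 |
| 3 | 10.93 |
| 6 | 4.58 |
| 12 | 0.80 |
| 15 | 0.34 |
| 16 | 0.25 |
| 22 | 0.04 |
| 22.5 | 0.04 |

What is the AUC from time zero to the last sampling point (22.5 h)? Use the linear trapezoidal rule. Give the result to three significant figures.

Trapezoidal AUC_0→22.5:
  [0→3]: (26.09+10.93)/2 × 3 = 55.53
  [3→6]: (10.93+4.58)/2 × 3 = 23.265
  [6→12]: (4.58+0.80)/2 × 6 = 16.14
  [12→15]: (0.80+0.34)/2 × 3 = 1.71
  [15→16]: (0.34+0.25)/2 × 1 = 0.295
  [16→22]: (0.25+0.04)/2 × 6 = 0.87
  [22→22.5]: (0.04+0.04)/2 × 0.5 = 0.02
  Sum = 97.83 mg/L·h

AUC = 97.8 mg/L·h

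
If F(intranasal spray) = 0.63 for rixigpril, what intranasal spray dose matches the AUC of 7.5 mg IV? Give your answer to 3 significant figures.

For equal systemic exposure: F × D_ev = D_iv
D_ev = D_iv / F = 7.5 / 0.63 = 11.9048 mg

D_intranasal = 11.9 mg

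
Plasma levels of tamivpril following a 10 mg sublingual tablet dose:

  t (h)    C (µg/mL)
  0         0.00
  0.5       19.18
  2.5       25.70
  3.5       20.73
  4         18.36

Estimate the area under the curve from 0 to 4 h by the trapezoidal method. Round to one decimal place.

Trapezoidal AUC_0→4:
  [0→0.5]: (0.00+19.18)/2 × 0.5 = 4.795
  [0.5→2.5]: (19.18+25.70)/2 × 2 = 44.88
  [2.5→3.5]: (25.70+20.73)/2 × 1 = 23.215
  [3.5→4]: (20.73+18.36)/2 × 0.5 = 9.7725
  Sum = 82.6625 µg/mL·h

AUC = 82.7 µg/mL·h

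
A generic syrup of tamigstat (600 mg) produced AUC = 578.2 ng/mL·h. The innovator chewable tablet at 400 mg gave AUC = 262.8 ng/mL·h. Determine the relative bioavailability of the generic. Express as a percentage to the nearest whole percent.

F_rel = (AUC_test/D_test) / (AUC_ref/D_ref)
      = (578.2/600) / (262.8/400)
      = 0.963667 / 0.657 = 1.4668 = 146.68%

F_rel = 147%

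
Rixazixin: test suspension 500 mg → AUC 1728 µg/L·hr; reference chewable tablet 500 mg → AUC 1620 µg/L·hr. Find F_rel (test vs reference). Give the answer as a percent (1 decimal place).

F_rel = 106.7%

F_rel = (AUC_test/D_test) / (AUC_ref/D_ref)
      = (1728/500) / (1620/500)
      = 3.456 / 3.24 = 1.0667 = 106.67%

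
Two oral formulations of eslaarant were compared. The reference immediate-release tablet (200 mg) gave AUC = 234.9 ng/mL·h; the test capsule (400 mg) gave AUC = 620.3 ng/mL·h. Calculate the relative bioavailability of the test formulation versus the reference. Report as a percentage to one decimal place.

F_rel = 132.0%

F_rel = (AUC_test/D_test) / (AUC_ref/D_ref)
      = (620.3/400) / (234.9/200)
      = 1.55075 / 1.1745 = 1.3203 = 132.03%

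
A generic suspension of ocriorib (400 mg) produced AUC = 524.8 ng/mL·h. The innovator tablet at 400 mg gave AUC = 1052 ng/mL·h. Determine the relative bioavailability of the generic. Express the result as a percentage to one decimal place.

F_rel = 49.9%

F_rel = (AUC_test/D_test) / (AUC_ref/D_ref)
      = (524.8/400) / (1052/400)
      = 1.312 / 2.63 = 0.4989 = 49.89%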